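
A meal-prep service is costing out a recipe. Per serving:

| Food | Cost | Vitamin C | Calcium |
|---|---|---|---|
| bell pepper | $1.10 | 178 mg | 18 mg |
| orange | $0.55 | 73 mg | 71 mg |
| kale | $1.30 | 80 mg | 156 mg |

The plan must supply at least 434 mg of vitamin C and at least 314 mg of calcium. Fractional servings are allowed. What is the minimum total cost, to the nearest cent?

$3.10

This is a tiny linear program; its minimum lies at a vertex of the feasible set. List the vertices and price them.
bell pepper only: max(434/178, 314/18) = 17.44 servings → $19.19.
orange only: max(434/73, 314/71) = 5.945 servings → $3.27.
kale only: max(434/80, 314/156) = 5.425 servings → $7.05.
bell pepper + orange with both tight: 0.6969 servings and 4.246 servings → $3.10.
bell pepper + kale with both tight: 1.617 servings and 1.826 servings → $4.15.
orange + kale: intersection lies outside the first quadrant.
The minimum over all feasible corners is $3.10.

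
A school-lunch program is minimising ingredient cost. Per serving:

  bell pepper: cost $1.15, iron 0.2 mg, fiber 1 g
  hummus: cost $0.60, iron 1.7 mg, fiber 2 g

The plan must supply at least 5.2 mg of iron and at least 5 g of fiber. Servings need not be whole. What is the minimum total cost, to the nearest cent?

$1.84

For a min-cost LP with two ≥-constraints, a basic feasible solution has at most two positive variables.
bell pepper only: max(5.2/0.2, 5/1) = 26 servings → $29.90.
hummus only: max(5.2/1.7, 5/2) = 3.059 servings → $1.84.
bell pepper + hummus: intersection lies outside the first quadrant.
So the least-cost plan costs $1.84.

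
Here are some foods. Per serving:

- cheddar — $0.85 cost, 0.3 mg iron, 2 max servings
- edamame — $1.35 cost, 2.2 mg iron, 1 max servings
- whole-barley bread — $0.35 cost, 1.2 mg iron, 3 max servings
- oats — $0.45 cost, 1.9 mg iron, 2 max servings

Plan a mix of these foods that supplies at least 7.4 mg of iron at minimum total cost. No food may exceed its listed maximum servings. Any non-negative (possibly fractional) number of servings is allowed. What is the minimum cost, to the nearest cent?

$1.95

Cost per mg of iron: oats $0.2368, whole-barley bread $0.2917, edamame $0.6136, cheddar $2.8333.
Take 2 servings of oats: +3.8 mg iron for $0.90 (total $0.90, still need 3.6 mg).
Take 3 servings of whole-barley bread: +3.6 mg iron for $1.05 (total $1.95, still need 0.0 mg).
Filling from the cheapest source first is optimal under one linear minimum: $1.95.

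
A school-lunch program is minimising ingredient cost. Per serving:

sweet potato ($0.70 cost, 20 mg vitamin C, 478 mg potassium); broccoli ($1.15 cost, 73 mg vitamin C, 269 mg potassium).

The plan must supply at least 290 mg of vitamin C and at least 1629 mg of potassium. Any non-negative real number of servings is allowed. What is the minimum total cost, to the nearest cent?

sweet potato only: max(290/20, 1629/478) = 14.5 servings → $10.15.
broccoli only: max(290/73, 1629/269) = 6.056 servings → $6.96.
sweet potato + broccoli with both tight: 1.386 servings and 3.593 servings → $5.10.
So the least-cost plan costs $5.10.

$5.10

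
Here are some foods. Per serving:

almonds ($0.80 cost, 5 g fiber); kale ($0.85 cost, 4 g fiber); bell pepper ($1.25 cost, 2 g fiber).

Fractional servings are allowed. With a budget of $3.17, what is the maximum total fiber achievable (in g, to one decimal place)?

Fiber per dollar: almonds 6.25, kale 4.706, bell pepper 1.6.
With no serving limits, spend the whole cost allowance on almonds: $3.17 / $0.80 × 5 g = 19.8 g.

19.8 g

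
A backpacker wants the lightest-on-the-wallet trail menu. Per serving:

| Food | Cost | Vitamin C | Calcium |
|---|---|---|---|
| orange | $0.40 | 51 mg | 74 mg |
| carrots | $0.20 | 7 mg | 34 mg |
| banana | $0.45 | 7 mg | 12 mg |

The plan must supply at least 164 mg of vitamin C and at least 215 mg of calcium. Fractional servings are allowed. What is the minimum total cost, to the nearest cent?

$1.29

An LP optimum is at a vertex; with two nutrient constraints at most two foods are used. Check each candidate.
orange only: max(164/51, 215/74) = 3.216 servings → $1.29.
carrots only: max(164/7, 215/34) = 23.43 servings → $4.69.
banana only: max(164/7, 215/12) = 23.43 servings → $10.54.
orange + carrots with both targets exact would need a negative amount; discard.
orange + banana: intersection lies outside the first quadrant.
carrots + banana: the both-tight solution has a negative serving — not a feasible corner.
The minimum over all feasible corners is $1.29.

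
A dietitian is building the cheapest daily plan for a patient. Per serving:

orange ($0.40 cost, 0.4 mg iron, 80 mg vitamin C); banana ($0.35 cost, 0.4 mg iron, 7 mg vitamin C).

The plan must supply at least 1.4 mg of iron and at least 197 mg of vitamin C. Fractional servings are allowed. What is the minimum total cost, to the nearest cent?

$1.34

orange only: max(1.4/0.4, 197/80) = 3.5 servings → $1.40.
banana only: max(1.4/0.4, 197/7) = 28.14 servings → $9.85.
orange + banana with both tight: 2.363 servings and 1.137 servings → $1.34.
The minimum over all feasible corners is $1.34.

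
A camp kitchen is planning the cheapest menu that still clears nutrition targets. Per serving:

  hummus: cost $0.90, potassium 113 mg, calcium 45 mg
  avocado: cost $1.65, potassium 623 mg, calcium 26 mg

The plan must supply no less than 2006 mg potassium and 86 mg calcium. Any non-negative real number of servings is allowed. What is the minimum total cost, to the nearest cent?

An LP optimum is at a vertex; with two nutrient constraints at most two foods are used. Check each candidate.
hummus only: max(2006/113, 86/45) = 17.75 servings → $15.98.
avocado only: max(2006/623, 86/26) = 3.308 servings → $5.46.
hummus + avocado with both tight: 0.05666 servings and 3.21 servings → $5.35.
The minimum over all feasible corners is $5.35.

$5.35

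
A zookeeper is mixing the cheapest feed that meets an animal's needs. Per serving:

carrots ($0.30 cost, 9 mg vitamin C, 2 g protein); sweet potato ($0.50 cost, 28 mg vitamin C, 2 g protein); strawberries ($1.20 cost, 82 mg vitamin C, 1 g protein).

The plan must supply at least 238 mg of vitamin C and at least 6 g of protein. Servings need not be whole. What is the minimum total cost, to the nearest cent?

A basic optimal solution has at most two foods positive. Try each food alone and each pair with both targets met exactly.
carrots only: max(238/9, 6/2) = 26.44 servings → $7.93.
sweet potato only: max(238/28, 6/2) = 8.5 servings → $4.25.
strawberries only: max(238/82, 6/1) = 6 servings → $7.20.
carrots + sweet potato with both targets exact would need a negative amount; discard.
carrots + strawberries with both tight: 1.639 servings and 2.723 servings → $3.76.
sweet potato + strawberries with both tight: 1.868 servings and 2.265 servings → $3.65.
Cheapest feasible corner: $3.65.

$3.65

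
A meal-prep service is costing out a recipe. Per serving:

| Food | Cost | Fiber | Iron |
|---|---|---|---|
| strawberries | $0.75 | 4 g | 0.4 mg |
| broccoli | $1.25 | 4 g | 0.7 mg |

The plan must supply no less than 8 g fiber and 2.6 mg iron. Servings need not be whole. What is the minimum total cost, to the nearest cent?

Minimising a linear cost over {fiber ≥ 8, iron ≥ 2.6, servings ≥ 0} — the optimum is at a vertex, using one or two foods.
strawberries only: max(8/4, 2.6/0.4) = 6.5 servings → $4.88.
broccoli only: max(8/4, 2.6/0.7) = 3.714 servings → $4.64.
strawberries + broccoli: intersection lies outside the first quadrant.
So the least-cost plan costs $4.64.

$4.64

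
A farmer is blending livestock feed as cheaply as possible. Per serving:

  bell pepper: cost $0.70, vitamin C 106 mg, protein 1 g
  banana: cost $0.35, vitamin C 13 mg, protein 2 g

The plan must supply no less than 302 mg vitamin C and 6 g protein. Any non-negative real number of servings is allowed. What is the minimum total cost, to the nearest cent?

With two linear requirements the optimum uses one or two foods; enumerate the corners.
bell pepper only: max(302/106, 6/1) = 6 servings → $4.20.
banana only: max(302/13, 6/2) = 23.23 servings → $8.13.
bell pepper + banana with both tight: 2.643 servings and 1.678 servings → $2.44.
The minimum over all feasible corners is $2.44.

$2.44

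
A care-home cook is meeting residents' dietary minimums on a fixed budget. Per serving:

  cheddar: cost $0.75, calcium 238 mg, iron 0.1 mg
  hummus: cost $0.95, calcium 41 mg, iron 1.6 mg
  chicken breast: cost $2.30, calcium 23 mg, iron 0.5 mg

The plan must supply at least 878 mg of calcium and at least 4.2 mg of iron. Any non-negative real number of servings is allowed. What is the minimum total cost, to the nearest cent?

$4.75

A basic optimal solution has at most two foods positive. Try each food alone and each pair with both targets met exactly.
cheddar only: max(878/238, 4.2/0.1) = 42 servings → $31.50.
hummus only: max(878/41, 4.2/1.6) = 21.41 servings → $20.34.
chicken breast only: max(878/23, 4.2/0.5) = 38.17 servings → $87.80.
cheddar + hummus with both tight: 3.272 servings and 2.42 servings → $4.75.
cheddar + chicken breast with both tight: 2.934 servings and 7.813 servings → $20.17.
hummus + chicken breast with both targets exact would need a negative amount; discard.
So the least-cost plan costs $4.75.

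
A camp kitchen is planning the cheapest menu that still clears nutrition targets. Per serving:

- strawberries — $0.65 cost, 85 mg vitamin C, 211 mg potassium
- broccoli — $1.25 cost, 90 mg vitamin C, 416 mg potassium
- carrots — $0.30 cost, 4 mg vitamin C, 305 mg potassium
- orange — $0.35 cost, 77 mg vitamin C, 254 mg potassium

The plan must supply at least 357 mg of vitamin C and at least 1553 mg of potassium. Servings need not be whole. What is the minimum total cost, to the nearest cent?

At the optimum either one food covers both requirements or two foods hit both targets exactly; no other combination can be cheaper.
strawberries only: max(357/85, 1553/211) = 7.36 servings → $4.78.
broccoli only: max(357/90, 1553/416) = 3.967 servings → $4.96.
carrots only: max(357/4, 1553/305) = 89.25 servings → $26.77.
orange only: max(357/77, 1553/254) = 6.114 servings → $2.14.
strawberries + broccoli with both tight: 0.534 servings and 3.462 servings → $4.68.
strawberries + carrots with both tight: 4.094 servings and 2.26 servings → $3.34.
strawberries + orange with both targets exact would need a negative amount; discard.
broccoli + carrots: intersection lies outside the first quadrant.
broccoli + orange with both tight: 3.151 servings and 0.9531 servings → $4.27.
carrots + orange with both tight: 1.286 servings and 4.57 servings → $1.99.
The minimum over all feasible corners is $1.99.

$1.99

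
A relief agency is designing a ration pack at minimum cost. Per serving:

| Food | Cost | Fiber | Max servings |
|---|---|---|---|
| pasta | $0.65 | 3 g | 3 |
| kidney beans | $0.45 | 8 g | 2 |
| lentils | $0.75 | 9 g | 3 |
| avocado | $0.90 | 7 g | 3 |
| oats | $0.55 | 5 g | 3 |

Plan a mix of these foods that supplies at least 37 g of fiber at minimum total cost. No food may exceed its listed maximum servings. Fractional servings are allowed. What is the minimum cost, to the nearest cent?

$2.65

Cost per g of fiber: kidney beans $0.0563, lentils $0.0833, oats $0.1100, avocado $0.1286, pasta $0.2167.
Take 2 servings of kidney beans: +16.0 g fiber for $0.90 (total $0.90, still need 21.0 g).
Take 2.333 servings of lentils: +21.0 g fiber for $1.75 (total $2.65, still need 0.0 g).
Filling from the cheapest source first is optimal under one linear minimum: $2.65.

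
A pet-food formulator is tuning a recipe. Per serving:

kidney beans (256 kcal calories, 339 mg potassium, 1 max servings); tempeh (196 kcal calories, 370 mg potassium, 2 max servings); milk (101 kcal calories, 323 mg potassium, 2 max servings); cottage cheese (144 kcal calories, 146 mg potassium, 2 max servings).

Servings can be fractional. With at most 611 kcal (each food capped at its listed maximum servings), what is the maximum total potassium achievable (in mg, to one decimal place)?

Potassium per kcal: milk 3.198, tempeh 1.888, kidney beans 1.324, cottage cheese 1.014.
Take 2 servings of milk: uses 202 kcal, +646.0 mg potassium (running total 646.0 mg).
Take 2 servings of tempeh: uses 392 kcal, +740.0 mg potassium (running total 1386.0 mg).
Take 0.06641 servings of kidney beans: uses 17 kcal, +22.5 mg potassium (running total 1408.5 mg).
Greedy by best ratio exhausts the calories allowance optimally: 1408.5 mg.

1408.5 mg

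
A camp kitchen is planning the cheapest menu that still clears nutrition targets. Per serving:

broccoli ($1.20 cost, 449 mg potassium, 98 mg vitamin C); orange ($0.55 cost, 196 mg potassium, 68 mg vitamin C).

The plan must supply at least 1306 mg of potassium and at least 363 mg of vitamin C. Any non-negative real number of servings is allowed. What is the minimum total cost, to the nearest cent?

Two binding constraints pin down two serving amounts, so the optimal mix uses at most two foods. The candidates are each food alone (scaled to the tighter of potassium/vitamin C) and each pair with both constraints tight.
broccoli only: max(1306/449, 363/98) = 3.704 servings → $4.44.
orange only: max(1306/196, 363/68) = 6.663 servings → $3.66.
broccoli + orange with both tight: 1.56 servings and 3.091 servings → $3.57.
The minimum over all feasible corners is $3.57.

$3.57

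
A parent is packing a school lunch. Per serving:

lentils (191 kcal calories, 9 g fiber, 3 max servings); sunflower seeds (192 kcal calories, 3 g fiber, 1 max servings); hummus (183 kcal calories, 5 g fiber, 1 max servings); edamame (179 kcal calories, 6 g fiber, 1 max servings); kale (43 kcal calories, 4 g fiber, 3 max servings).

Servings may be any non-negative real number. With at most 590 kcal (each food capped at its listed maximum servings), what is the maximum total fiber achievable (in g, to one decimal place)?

Fiber per kcal: kale 0.09302, lentils 0.04712, edamame 0.03352, hummus 0.02732, sunflower seeds 0.01562.
Take 3 servings of kale: uses 129 kcal, +12.0 g fiber (running total 12.0 g).
Take 2.414 servings of lentils: uses 461 kcal, +21.7 g fiber (running total 33.7 g).
Greedy by best ratio exhausts the calories allowance optimally: 33.7 g.

33.7 g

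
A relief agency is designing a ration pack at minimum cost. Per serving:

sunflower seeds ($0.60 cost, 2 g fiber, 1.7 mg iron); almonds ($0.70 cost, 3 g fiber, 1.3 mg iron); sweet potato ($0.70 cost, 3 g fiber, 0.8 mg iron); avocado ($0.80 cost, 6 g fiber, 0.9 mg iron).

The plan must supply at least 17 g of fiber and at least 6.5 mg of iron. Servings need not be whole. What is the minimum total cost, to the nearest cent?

With two linear requirements the optimum uses one or two foods; enumerate the corners.
sunflower seeds only: max(17/2, 6.5/1.7) = 8.5 servings → $5.10.
almonds only: max(17/3, 6.5/1.3) = 5.667 servings → $3.97.
sweet potato only: max(17/3, 6.5/0.8) = 8.125 servings → $5.69.
avocado only: max(17/6, 6.5/0.9) = 7.222 servings → $5.78.
sunflower seeds + almonds with both targets exact would need a negative amount; discard.
sunflower seeds + sweet potato with both tight: 1.686 servings and 4.543 servings → $4.19.
sunflower seeds + avocado with both tight: 2.821 servings and 1.893 servings → $3.21.
almonds + sweet potato with both tight: 3.933 servings and 1.733 servings → $3.97.
almonds + avocado with both tight: 4.647 servings and 0.5098 servings → $3.66.
sweet potato + avocado: intersection lies outside the first quadrant.
The minimum over all feasible corners is $3.21.

$3.21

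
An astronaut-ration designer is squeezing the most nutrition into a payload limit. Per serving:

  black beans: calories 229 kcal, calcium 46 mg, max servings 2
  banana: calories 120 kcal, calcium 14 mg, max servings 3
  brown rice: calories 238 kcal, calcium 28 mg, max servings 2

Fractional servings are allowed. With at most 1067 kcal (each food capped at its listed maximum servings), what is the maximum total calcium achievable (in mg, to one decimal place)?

Calcium per kcal: black beans 0.2009, brown rice 0.1176, banana 0.1167.
Take 2 servings of black beans: uses 458 kcal, +92.0 mg calcium (running total 92.0 mg).
Take 2 servings of brown rice: uses 476 kcal, +56.0 mg calcium (running total 148.0 mg).
Take 1.108 servings of banana: uses 133 kcal, +15.5 mg calcium (running total 163.5 mg).
Greedy by best ratio exhausts the calories allowance optimally: 163.5 mg.

163.5 mg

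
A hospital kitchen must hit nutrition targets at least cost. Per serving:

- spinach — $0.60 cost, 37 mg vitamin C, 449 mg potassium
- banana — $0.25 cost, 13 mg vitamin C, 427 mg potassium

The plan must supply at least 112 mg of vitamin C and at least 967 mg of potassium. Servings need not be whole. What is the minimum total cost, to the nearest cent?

$1.82

For a min-cost LP with two ≥-constraints, a basic feasible solution has at most two positive variables.
spinach only: max(112/37, 967/449) = 3.027 servings → $1.82.
banana only: max(112/13, 967/427) = 8.615 servings → $2.15.
spinach + banana: the both-tight solution has a negative serving — not a feasible corner.
The minimum over all feasible corners is $1.82.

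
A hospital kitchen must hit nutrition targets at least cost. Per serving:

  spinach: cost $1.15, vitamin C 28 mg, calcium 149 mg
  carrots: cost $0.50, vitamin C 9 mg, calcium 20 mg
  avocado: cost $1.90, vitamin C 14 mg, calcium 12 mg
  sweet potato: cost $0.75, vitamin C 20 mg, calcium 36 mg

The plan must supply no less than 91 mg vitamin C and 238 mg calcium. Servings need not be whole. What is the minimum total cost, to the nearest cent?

$3.49

Check every corner: each single food scaled to meet both minima, and each pair solved so both constraints bind.
spinach only: max(91/28, 238/149) = 3.25 servings → $3.74.
carrots only: max(91/9, 238/20) = 11.9 servings → $5.95.
avocado only: max(91/14, 238/12) = 19.83 servings → $37.68.
sweet potato only: max(91/20, 238/36) = 6.611 servings → $4.96.
spinach + carrots with both tight: 0.4123 servings and 8.828 servings → $4.89.
spinach + avocado with both tight: 1.28 servings and 3.94 servings → $8.96.
spinach + sweet potato with both tight: 0.7525 servings and 3.496 servings → $3.49.
carrots + avocado: intersection lies outside the first quadrant.
carrots + sweet potato: intersection lies outside the first quadrant.
avocado + sweet potato: intersection lies outside the first quadrant.
Cheapest feasible corner: $3.49.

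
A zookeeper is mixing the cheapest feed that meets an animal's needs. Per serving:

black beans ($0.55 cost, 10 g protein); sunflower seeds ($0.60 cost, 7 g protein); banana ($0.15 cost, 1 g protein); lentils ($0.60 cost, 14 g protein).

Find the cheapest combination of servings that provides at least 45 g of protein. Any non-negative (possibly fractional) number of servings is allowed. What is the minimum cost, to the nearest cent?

Cost per g of protein: lentils $0.0429, black beans $0.0550, sunflower seeds $0.0857, banana $0.1500.
With no serving limits, use only lentils: 45 g / 14 g = 3.214 servings × $0.60 = $1.93.

$1.93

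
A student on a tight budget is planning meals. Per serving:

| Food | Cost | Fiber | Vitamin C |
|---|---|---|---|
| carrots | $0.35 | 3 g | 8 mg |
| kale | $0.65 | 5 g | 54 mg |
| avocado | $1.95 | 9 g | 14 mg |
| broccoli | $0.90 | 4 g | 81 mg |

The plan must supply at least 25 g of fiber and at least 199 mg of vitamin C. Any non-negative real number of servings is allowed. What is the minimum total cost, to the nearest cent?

$3.13

Minimising a linear cost over {fiber ≥ 25, vitamin C ≥ 199, servings ≥ 0} — the optimum is at a vertex, using one or two foods.
carrots only: max(25/3, 199/8) = 24.88 servings → $8.71.
kale only: max(25/5, 199/54) = 5 servings → $3.25.
avocado only: max(25/9, 199/14) = 14.21 servings → $27.72.
broccoli only: max(25/4, 199/81) = 6.25 servings → $5.62.
carrots + kale with both tight: 2.91 servings and 3.254 servings → $3.13.
carrots + avocado: intersection lies outside the first quadrant.
carrots + broccoli with both tight: 5.825 servings and 1.882 servings → $3.73.
kale + avocado with both tight: 3.464 servings and 0.8534 servings → $3.92.
kale + broccoli: the both-tight solution has a negative serving — not a feasible corner.
avocado + broccoli with both tight: 1.826 servings and 2.141 servings → $5.49.
The minimum over all feasible corners is $3.13.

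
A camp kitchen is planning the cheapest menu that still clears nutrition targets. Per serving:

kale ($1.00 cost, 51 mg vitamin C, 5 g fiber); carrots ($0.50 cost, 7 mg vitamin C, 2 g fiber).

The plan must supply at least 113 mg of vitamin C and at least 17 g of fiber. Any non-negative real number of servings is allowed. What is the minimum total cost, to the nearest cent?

$3.40

kale only: max(113/51, 17/5) = 3.4 servings → $3.40.
carrots only: max(113/7, 17/2) = 16.14 servings → $8.07.
kale + carrots with both tight: 1.597 servings and 4.507 servings → $3.85.
The minimum over all feasible corners is $3.40.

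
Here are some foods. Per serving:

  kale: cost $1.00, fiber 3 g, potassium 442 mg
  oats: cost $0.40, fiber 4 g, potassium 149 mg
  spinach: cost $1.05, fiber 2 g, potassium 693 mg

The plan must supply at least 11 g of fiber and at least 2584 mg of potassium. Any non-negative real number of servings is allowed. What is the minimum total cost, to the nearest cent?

Two binding constraints pin down two serving amounts, so the optimal mix uses at most two foods. The candidates are each food alone (scaled to the tighter of fiber/potassium) and each pair with both constraints tight.
kale only: max(11/3, 2584/442) = 5.846 servings → $5.85.
oats only: max(11/4, 2584/149) = 17.34 servings → $6.94.
spinach only: max(11/2, 2584/693) = 5.5 servings → $5.78.
kale + oats: the both-tight solution has a negative serving — not a feasible corner.
kale + spinach with both tight: 2.054 servings and 2.418 servings → $4.59.
oats + spinach with both tight: 0.9923 servings and 3.515 servings → $4.09.
So the least-cost plan costs $4.09.

$4.09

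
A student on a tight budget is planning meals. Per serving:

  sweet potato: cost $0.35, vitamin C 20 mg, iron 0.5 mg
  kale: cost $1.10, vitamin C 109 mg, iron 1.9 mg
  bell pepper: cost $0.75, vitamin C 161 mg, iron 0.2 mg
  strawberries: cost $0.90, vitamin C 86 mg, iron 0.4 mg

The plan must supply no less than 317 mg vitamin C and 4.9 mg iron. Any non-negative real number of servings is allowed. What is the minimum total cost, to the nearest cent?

$2.99

Check every corner: each single food scaled to meet both minima, and each pair solved so both constraints bind.
sweet potato only: max(317/20, 4.9/0.5) = 15.85 servings → $5.55.
kale only: max(317/109, 4.9/1.9) = 2.908 servings → $3.20.
bell pepper only: max(317/161, 4.9/0.2) = 24.5 servings → $18.38.
strawberries only: max(317/86, 4.9/0.4) = 12.25 servings → $11.03.
sweet potato + kale: intersection lies outside the first quadrant.
sweet potato + bell pepper with both tight: 9.484 servings and 0.7908 servings → $3.91.
sweet potato + strawberries with both tight: 8.417 servings and 1.729 servings → $4.50.
kale + bell pepper with both tight: 2.554 servings and 0.2401 servings → $2.99.
kale + strawberries with both tight: 2.459 servings and 0.5693 servings → $3.22.
bell pepper + strawberries with both targets exact would need a negative amount; discard.
The minimum over all feasible corners is $2.99.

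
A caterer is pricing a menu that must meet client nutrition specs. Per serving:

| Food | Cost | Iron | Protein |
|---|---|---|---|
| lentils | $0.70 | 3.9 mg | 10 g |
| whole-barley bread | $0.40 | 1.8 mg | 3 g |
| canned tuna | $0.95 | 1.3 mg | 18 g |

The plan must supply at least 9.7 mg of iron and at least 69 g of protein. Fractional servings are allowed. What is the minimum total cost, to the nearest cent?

$3.90

The cheapest plan sits at a corner of the feasible region — with two constraints it uses at most two foods.
lentils only: max(9.7/3.9, 69/10) = 6.9 servings → $4.83.
whole-barley bread only: max(9.7/1.8, 69/3) = 23 servings → $9.20.
canned tuna only: max(9.7/1.3, 69/18) = 7.462 servings → $7.09.
lentils + whole-barley bread with both targets exact would need a negative amount; discard.
lentils + canned tuna with both tight: 1.484 servings and 3.009 servings → $3.90.
whole-barley bread + canned tuna with both tight: 2.979 servings and 3.337 servings → $4.36.
So the least-cost plan costs $3.90.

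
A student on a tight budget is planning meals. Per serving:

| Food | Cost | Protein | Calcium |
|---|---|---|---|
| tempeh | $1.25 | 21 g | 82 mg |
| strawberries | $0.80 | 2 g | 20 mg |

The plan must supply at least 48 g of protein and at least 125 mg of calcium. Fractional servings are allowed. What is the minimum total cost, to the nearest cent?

$2.86

Two binding constraints pin down two serving amounts, so the optimal mix uses at most two foods. The candidates are each food alone (scaled to the tighter of protein/calcium) and each pair with both constraints tight.
tempeh only: max(48/21, 125/82) = 2.286 servings → $2.86.
strawberries only: max(48/2, 125/20) = 24 servings → $19.20.
tempeh + strawberries: the both-tight solution has a negative serving — not a feasible corner.
So the least-cost plan costs $2.86.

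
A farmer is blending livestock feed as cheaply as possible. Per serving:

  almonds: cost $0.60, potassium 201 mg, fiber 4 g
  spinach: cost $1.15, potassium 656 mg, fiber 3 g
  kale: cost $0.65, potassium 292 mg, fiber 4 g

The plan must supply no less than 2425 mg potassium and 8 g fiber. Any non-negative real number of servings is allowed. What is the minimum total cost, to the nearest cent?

At the optimum either one food covers both requirements or two foods hit both targets exactly; no other combination can be cheaper.
almonds only: max(2425/201, 8/4) = 12.06 servings → $7.24.
spinach only: max(2425/656, 8/3) = 3.697 servings → $4.25.
kale only: max(2425/292, 8/4) = 8.305 servings → $5.40.
almonds + spinach: the both-tight solution has a negative serving — not a feasible corner.
almonds + kale: the both-tight solution has a negative serving — not a feasible corner.
spinach + kale: the both-tight solution has a negative serving — not a feasible corner.
So the least-cost plan costs $4.25.

$4.25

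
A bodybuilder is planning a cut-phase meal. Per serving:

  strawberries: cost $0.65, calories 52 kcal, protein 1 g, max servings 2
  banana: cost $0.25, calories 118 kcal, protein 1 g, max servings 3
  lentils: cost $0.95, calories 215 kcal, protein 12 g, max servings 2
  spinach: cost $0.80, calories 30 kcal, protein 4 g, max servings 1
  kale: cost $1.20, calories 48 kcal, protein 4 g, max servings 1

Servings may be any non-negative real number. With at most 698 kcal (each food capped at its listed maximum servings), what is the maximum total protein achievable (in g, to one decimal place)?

34.7 g

Protein per kcal: spinach 0.1333, kale 0.08333, lentils 0.05581, strawberries 0.01923, banana 0.008475.
Take 1 serving of spinach: uses 30 kcal, +4.0 g protein (running total 4.0 g).
Take 1 serving of kale: uses 48 kcal, +4.0 g protein (running total 8.0 g).
Take 2 servings of lentils: uses 430 kcal, +24.0 g protein (running total 32.0 g).
Take 2 servings of strawberries: uses 104 kcal, +2.0 g protein (running total 34.0 g).
Take 0.7288 servings of banana: uses 86 kcal, +0.7 g protein (running total 34.7 g).
Filling greedily by protein-per-kcal is optimal for one linear limit, giving 34.7 g.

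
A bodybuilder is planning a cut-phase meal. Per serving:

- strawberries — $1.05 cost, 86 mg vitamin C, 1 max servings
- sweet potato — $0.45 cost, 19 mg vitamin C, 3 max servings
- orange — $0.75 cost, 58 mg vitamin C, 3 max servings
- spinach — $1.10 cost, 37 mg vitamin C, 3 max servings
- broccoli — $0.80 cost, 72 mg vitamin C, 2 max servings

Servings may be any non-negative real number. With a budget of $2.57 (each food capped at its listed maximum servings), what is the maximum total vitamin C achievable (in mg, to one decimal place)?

Vitamin C per dollar: broccoli 90, strawberries 81.9, orange 77.33, sweet potato 42.22, spinach 33.64.
Take 2 servings of broccoli: spends $1.60, +144.0 mg vitamin C (running total 144.0 mg).
Take 0.9238 servings of strawberries: spends $0.97, +79.4 mg vitamin C (running total 223.4 mg).
Greedy by best ratio exhausts the cost allowance optimally: 223.4 mg.

223.4 mg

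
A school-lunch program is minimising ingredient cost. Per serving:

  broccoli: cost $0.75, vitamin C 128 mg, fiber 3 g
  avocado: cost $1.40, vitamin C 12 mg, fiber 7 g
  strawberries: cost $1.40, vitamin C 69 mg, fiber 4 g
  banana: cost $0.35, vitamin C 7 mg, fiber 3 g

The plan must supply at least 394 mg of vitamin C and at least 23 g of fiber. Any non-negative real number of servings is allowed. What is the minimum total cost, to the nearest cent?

Check every corner: each single food scaled to meet both minima, and each pair solved so both constraints bind.
broccoli only: max(394/128, 23/3) = 7.667 servings → $5.75.
avocado only: max(394/12, 23/7) = 32.83 servings → $45.97.
strawberries only: max(394/69, 23/4) = 5.75 servings → $8.05.
banana only: max(394/7, 23/3) = 56.29 servings → $19.70.
broccoli + avocado with both tight: 2.886 servings and 2.049 servings → $5.03.
broccoli + strawberries: intersection lies outside the first quadrant.
broccoli + banana with both tight: 2.813 servings and 4.854 servings → $3.81.
avocado + strawberries with both tight: 0.02529 servings and 5.706 servings → $8.02.
avocado + banana: the both-tight solution has a negative serving — not a feasible corner.
strawberries + banana with both tight: 5.704 servings and 0.06145 servings → $8.01.
Cheapest feasible corner: $3.81.

$3.81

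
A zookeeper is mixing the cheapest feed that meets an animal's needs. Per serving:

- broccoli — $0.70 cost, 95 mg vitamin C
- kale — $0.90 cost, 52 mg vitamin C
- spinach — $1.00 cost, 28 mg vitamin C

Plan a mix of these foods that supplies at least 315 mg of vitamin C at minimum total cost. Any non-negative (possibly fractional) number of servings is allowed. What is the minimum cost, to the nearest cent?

$2.32

Cost per mg of vitamin C: broccoli $0.0074, kale $0.0173, spinach $0.0357.
With no serving limits, use only broccoli: 315 mg / 95 mg = 3.316 servings × $0.70 = $2.32.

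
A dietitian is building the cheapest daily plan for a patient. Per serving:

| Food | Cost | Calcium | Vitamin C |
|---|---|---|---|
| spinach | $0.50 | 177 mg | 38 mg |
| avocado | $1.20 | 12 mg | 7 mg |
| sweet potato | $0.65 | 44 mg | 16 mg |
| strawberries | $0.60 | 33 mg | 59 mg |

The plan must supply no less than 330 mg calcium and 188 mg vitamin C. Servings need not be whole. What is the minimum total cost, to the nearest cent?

spinach only: max(330/177, 188/38) = 4.947 servings → $2.47.
avocado only: max(330/12, 188/7) = 27.5 servings → $33.00.
sweet potato only: max(330/44, 188/16) = 11.75 servings → $7.64.
strawberries only: max(330/33, 188/59) = 10 servings → $6.00.
spinach + avocado with both tight: 0.06897 servings and 26.48 servings → $31.81.
spinach + sweet potato with both targets exact would need a negative amount; discard.
spinach + strawberries with both tight: 1.444 servings and 2.257 servings → $2.08.
avocado + sweet potato with both tight: 25.79 servings and 0.4655 servings → $31.25.
avocado + strawberries with both targets exact would need a negative amount; discard.
sweet potato + strawberries with both tight: 6.415 servings and 1.447 servings → $5.04.
Cheapest feasible corner: $2.08.

$2.08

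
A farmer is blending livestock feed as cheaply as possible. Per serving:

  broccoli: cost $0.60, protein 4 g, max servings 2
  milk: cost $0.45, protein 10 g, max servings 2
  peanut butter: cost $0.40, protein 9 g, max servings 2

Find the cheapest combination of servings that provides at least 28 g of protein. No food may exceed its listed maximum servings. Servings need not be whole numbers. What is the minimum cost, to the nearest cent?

$1.25

Cost per g of protein: peanut butter $0.0444, milk $0.0450, broccoli $0.1500.
Take 2 servings of peanut butter: +18.0 g protein for $0.80 (total $0.80, still need 10.0 g).
Take 1 serving of milk: +10.0 g protein for $0.45 (total $1.25, still need 0.0 g).
Greedy by cheapest-per-g is optimal for a single linear constraint, so the minimum cost is $1.25.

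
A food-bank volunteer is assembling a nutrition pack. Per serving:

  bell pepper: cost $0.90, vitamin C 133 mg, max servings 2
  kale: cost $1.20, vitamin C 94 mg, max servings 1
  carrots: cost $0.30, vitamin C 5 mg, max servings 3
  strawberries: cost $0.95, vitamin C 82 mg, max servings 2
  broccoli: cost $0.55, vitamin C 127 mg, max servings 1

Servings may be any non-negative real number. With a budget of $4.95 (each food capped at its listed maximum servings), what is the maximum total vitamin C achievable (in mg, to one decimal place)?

611.8 mg

Vitamin C per dollar: broccoli 230.9, bell pepper 147.8, strawberries 86.32, kale 78.33, carrots 16.67.
Take 1 serving of broccoli: spends $0.55, +127.0 mg vitamin C (running total 127.0 mg).
Take 2 servings of bell pepper: spends $1.80, +266.0 mg vitamin C (running total 393.0 mg).
Take 2 servings of strawberries: spends $1.90, +164.0 mg vitamin C (running total 557.0 mg).
Take 0.5833 servings of kale: spends $0.70, +54.8 mg vitamin C (running total 611.8 mg).
Filling greedily by vitamin C-per-dollar is optimal for one linear limit, giving 611.8 mg.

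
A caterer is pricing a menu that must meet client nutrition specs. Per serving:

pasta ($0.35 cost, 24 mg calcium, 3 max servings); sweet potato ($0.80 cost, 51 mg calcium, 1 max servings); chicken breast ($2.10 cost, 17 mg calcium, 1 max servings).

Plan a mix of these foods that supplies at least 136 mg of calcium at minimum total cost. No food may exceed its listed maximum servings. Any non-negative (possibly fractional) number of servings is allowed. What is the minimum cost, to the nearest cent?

$3.46

Cost per mg of calcium: pasta $0.0146, sweet potato $0.0157, chicken breast $0.1235.
Take 3 servings of pasta: +72.0 mg calcium for $1.05 (total $1.05, still need 64.0 mg).
Take 1 serving of sweet potato: +51.0 mg calcium for $0.80 (total $1.85, still need 13.0 mg).
Take 0.7647 servings of chicken breast: +13.0 mg calcium for $1.61 (total $3.46, still need 0.0 mg).
Filling from the cheapest source first is optimal under one linear minimum: $3.46.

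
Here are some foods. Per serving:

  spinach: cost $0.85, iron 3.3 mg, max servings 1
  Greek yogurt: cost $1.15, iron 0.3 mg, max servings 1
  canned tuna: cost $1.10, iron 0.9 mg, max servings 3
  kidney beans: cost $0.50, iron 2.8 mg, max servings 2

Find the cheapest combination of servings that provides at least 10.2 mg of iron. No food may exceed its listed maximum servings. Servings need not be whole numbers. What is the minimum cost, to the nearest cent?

$3.44

Cost per mg of iron: kidney beans $0.1786, spinach $0.2576, canned tuna $1.2222, Greek yogurt $3.8333.
Take 2 servings of kidney beans: +5.6 mg iron for $1.00 (total $1.00, still need 4.6 mg).
Take 1 serving of spinach: +3.3 mg iron for $0.85 (total $1.85, still need 1.3 mg).
Take 1.444 servings of canned tuna: +1.3 mg iron for $1.59 (total $3.44, still need 0.0 mg).
Greedy by cheapest-per-mg is optimal for a single linear constraint, so the minimum cost is $3.44.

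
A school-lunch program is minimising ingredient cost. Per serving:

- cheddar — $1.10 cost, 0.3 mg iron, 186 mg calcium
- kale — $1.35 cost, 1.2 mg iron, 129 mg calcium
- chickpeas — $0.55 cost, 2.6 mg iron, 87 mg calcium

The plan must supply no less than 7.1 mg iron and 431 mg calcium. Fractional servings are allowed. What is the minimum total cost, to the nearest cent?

$2.64

This is a tiny linear program; its minimum lies at a vertex of the feasible set. List the vertices and price them.
cheddar only: max(7.1/0.3, 431/186) = 23.67 servings → $26.03.
kale only: max(7.1/1.2, 431/129) = 5.917 servings → $7.99.
chickpeas only: max(7.1/2.6, 431/87) = 4.954 servings → $2.72.
cheddar + kale: intersection lies outside the first quadrant.
cheddar + chickpeas with both tight: 1.099 servings and 2.604 servings → $2.64.
kale + chickpeas with both tight: 2.177 servings and 1.726 servings → $3.89.
The minimum over all feasible corners is $2.64.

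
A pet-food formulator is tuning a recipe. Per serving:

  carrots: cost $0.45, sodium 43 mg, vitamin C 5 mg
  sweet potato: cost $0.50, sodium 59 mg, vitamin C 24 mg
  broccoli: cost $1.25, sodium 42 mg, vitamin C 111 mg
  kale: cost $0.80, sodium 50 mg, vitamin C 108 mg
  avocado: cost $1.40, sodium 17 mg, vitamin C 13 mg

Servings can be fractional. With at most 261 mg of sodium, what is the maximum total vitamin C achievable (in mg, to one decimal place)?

689.8 mg

Vitamin C per mg sodium: broccoli 2.643, kale 2.16, avocado 0.7647, sweet potato 0.4068, carrots 0.1163.
With no serving limits, spend the whole sodium allowance on broccoli: 261 mg / 42 mg × 111 mg = 689.8 mg.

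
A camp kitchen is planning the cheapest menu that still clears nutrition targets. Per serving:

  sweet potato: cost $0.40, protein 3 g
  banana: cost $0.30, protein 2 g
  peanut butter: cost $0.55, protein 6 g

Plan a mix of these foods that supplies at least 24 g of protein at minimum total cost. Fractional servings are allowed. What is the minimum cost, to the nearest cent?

Cost per g of protein: peanut butter $0.0917, sweet potato $0.1333, banana $0.1500.
With no serving limits, use only peanut butter: 24 g / 6 g = 4 servings × $0.55 = $2.20.

$2.20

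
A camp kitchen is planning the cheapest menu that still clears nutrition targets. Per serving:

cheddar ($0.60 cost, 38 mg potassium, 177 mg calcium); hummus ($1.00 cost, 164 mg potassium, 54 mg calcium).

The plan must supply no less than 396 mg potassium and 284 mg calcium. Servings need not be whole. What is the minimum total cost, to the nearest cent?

$2.76

This is a tiny linear program; its minimum lies at a vertex of the feasible set. List the vertices and price them.
cheddar only: max(396/38, 284/177) = 10.42 servings → $6.25.
hummus only: max(396/164, 284/54) = 5.259 servings → $5.26.
cheddar + hummus with both tight: 0.9339 servings and 2.198 servings → $2.76.
Cheapest feasible corner: $2.76.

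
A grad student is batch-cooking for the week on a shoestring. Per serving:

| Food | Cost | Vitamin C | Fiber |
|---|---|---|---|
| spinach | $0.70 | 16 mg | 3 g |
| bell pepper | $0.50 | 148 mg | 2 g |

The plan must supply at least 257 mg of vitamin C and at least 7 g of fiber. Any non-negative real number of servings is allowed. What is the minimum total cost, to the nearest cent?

Two binding constraints pin down two serving amounts, so the optimal mix uses at most two foods. The candidates are each food alone (scaled to the tighter of vitamin C/fiber) and each pair with both constraints tight.
spinach only: max(257/16, 7/3) = 16.06 servings → $11.24.
bell pepper only: max(257/148, 7/2) = 3.5 servings → $1.75.
spinach + bell pepper with both tight: 1.267 servings and 1.6 servings → $1.69.
Cheapest feasible corner: $1.69.

$1.69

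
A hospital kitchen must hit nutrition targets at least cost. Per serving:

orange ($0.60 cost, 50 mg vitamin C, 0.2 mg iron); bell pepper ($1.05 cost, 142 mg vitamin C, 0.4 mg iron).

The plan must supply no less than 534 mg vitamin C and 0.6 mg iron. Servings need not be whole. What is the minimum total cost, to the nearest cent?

Minimising a linear cost over {vitamin C ≥ 534, iron ≥ 0.6, servings ≥ 0} — the optimum is at a vertex, using one or two foods.
orange only: max(534/50, 0.6/0.2) = 10.68 servings → $6.41.
bell pepper only: max(534/142, 0.6/0.4) = 3.761 servings → $3.95.
orange + bell pepper: the both-tight solution has a negative serving — not a feasible corner.
The minimum over all feasible corners is $3.95.

$3.95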